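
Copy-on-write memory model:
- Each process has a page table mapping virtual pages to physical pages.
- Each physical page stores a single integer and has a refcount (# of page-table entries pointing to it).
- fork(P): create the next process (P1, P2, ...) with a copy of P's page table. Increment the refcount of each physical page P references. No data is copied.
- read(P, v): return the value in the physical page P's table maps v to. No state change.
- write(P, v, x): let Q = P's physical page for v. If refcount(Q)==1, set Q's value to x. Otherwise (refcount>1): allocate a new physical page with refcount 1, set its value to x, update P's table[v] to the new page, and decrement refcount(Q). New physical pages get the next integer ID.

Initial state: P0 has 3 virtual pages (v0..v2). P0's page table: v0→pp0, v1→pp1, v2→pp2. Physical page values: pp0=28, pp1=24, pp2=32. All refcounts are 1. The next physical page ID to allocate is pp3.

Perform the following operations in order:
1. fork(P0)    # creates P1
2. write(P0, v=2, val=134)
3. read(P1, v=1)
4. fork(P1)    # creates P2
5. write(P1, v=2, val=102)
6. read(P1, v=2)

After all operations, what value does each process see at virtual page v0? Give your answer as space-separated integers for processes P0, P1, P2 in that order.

Answer: 28 28 28

Derivation:
Op 1: fork(P0) -> P1. 3 ppages; refcounts: pp0:2 pp1:2 pp2:2
Op 2: write(P0, v2, 134). refcount(pp2)=2>1 -> COPY to pp3. 4 ppages; refcounts: pp0:2 pp1:2 pp2:1 pp3:1
Op 3: read(P1, v1) -> 24. No state change.
Op 4: fork(P1) -> P2. 4 ppages; refcounts: pp0:3 pp1:3 pp2:2 pp3:1
Op 5: write(P1, v2, 102). refcount(pp2)=2>1 -> COPY to pp4. 5 ppages; refcounts: pp0:3 pp1:3 pp2:1 pp3:1 pp4:1
Op 6: read(P1, v2) -> 102. No state change.
P0: v0 -> pp0 = 28
P1: v0 -> pp0 = 28
P2: v0 -> pp0 = 28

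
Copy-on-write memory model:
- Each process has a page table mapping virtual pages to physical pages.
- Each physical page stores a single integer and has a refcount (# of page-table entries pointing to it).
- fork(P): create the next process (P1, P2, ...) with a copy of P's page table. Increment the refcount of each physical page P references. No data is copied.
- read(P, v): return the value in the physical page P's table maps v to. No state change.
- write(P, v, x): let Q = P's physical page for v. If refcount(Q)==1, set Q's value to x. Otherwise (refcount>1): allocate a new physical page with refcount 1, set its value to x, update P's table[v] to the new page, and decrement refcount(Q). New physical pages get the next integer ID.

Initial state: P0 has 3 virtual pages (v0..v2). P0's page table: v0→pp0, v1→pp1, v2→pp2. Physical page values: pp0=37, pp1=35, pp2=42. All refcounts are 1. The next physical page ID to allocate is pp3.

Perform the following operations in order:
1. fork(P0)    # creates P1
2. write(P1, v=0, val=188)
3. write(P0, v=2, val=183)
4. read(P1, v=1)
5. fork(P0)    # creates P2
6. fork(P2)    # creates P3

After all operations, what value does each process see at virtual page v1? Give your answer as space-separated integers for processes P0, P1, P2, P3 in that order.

Op 1: fork(P0) -> P1. 3 ppages; refcounts: pp0:2 pp1:2 pp2:2
Op 2: write(P1, v0, 188). refcount(pp0)=2>1 -> COPY to pp3. 4 ppages; refcounts: pp0:1 pp1:2 pp2:2 pp3:1
Op 3: write(P0, v2, 183). refcount(pp2)=2>1 -> COPY to pp4. 5 ppages; refcounts: pp0:1 pp1:2 pp2:1 pp3:1 pp4:1
Op 4: read(P1, v1) -> 35. No state change.
Op 5: fork(P0) -> P2. 5 ppages; refcounts: pp0:2 pp1:3 pp2:1 pp3:1 pp4:2
Op 6: fork(P2) -> P3. 5 ppages; refcounts: pp0:3 pp1:4 pp2:1 pp3:1 pp4:3
P0: v1 -> pp1 = 35
P1: v1 -> pp1 = 35
P2: v1 -> pp1 = 35
P3: v1 -> pp1 = 35

Answer: 35 35 35 35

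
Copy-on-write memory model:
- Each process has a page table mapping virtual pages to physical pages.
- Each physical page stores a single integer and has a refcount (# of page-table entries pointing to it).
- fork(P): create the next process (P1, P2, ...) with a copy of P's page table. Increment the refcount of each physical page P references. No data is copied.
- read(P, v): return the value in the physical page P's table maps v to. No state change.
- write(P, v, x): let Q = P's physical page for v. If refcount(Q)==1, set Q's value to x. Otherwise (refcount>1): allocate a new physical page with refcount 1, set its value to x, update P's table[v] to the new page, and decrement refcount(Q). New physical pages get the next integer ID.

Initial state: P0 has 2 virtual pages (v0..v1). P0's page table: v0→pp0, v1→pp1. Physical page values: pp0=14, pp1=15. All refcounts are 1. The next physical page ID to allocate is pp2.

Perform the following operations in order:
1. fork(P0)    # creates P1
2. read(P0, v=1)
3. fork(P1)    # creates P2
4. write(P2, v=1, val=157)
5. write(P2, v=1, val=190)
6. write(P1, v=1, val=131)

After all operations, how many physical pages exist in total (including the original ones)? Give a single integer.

Op 1: fork(P0) -> P1. 2 ppages; refcounts: pp0:2 pp1:2
Op 2: read(P0, v1) -> 15. No state change.
Op 3: fork(P1) -> P2. 2 ppages; refcounts: pp0:3 pp1:3
Op 4: write(P2, v1, 157). refcount(pp1)=3>1 -> COPY to pp2. 3 ppages; refcounts: pp0:3 pp1:2 pp2:1
Op 5: write(P2, v1, 190). refcount(pp2)=1 -> write in place. 3 ppages; refcounts: pp0:3 pp1:2 pp2:1
Op 6: write(P1, v1, 131). refcount(pp1)=2>1 -> COPY to pp3. 4 ppages; refcounts: pp0:3 pp1:1 pp2:1 pp3:1

Answer: 4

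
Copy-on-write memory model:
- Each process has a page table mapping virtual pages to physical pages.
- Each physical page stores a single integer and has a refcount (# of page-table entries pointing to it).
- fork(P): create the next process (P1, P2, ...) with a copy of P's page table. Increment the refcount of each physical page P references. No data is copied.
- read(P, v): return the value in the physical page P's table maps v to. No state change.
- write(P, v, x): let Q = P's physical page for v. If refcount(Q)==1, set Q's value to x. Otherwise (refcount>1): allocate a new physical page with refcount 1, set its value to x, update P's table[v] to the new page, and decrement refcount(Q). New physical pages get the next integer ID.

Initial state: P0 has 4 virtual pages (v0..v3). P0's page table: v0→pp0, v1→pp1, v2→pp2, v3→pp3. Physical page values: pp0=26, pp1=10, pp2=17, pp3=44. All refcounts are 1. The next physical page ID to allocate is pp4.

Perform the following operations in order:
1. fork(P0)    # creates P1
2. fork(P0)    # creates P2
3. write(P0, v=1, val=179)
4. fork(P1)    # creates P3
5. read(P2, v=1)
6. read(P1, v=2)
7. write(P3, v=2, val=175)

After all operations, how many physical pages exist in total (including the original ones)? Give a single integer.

Op 1: fork(P0) -> P1. 4 ppages; refcounts: pp0:2 pp1:2 pp2:2 pp3:2
Op 2: fork(P0) -> P2. 4 ppages; refcounts: pp0:3 pp1:3 pp2:3 pp3:3
Op 3: write(P0, v1, 179). refcount(pp1)=3>1 -> COPY to pp4. 5 ppages; refcounts: pp0:3 pp1:2 pp2:3 pp3:3 pp4:1
Op 4: fork(P1) -> P3. 5 ppages; refcounts: pp0:4 pp1:3 pp2:4 pp3:4 pp4:1
Op 5: read(P2, v1) -> 10. No state change.
Op 6: read(P1, v2) -> 17. No state change.
Op 7: write(P3, v2, 175). refcount(pp2)=4>1 -> COPY to pp5. 6 ppages; refcounts: pp0:4 pp1:3 pp2:3 pp3:4 pp4:1 pp5:1

Answer: 6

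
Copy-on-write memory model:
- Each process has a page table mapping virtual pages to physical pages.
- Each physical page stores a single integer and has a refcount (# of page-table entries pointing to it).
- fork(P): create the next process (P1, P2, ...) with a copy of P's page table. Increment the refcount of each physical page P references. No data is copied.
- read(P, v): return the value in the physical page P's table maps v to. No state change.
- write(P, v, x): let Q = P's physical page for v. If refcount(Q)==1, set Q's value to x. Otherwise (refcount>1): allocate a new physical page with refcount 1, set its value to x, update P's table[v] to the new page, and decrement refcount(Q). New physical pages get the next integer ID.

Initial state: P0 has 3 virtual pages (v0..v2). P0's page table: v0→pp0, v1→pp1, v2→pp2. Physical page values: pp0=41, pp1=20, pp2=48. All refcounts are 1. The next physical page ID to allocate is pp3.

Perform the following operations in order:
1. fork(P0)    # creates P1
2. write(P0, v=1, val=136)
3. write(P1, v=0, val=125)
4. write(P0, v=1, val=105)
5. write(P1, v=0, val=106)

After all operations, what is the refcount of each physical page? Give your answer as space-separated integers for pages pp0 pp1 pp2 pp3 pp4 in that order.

Answer: 1 1 2 1 1

Derivation:
Op 1: fork(P0) -> P1. 3 ppages; refcounts: pp0:2 pp1:2 pp2:2
Op 2: write(P0, v1, 136). refcount(pp1)=2>1 -> COPY to pp3. 4 ppages; refcounts: pp0:2 pp1:1 pp2:2 pp3:1
Op 3: write(P1, v0, 125). refcount(pp0)=2>1 -> COPY to pp4. 5 ppages; refcounts: pp0:1 pp1:1 pp2:2 pp3:1 pp4:1
Op 4: write(P0, v1, 105). refcount(pp3)=1 -> write in place. 5 ppages; refcounts: pp0:1 pp1:1 pp2:2 pp3:1 pp4:1
Op 5: write(P1, v0, 106). refcount(pp4)=1 -> write in place. 5 ppages; refcounts: pp0:1 pp1:1 pp2:2 pp3:1 pp4:1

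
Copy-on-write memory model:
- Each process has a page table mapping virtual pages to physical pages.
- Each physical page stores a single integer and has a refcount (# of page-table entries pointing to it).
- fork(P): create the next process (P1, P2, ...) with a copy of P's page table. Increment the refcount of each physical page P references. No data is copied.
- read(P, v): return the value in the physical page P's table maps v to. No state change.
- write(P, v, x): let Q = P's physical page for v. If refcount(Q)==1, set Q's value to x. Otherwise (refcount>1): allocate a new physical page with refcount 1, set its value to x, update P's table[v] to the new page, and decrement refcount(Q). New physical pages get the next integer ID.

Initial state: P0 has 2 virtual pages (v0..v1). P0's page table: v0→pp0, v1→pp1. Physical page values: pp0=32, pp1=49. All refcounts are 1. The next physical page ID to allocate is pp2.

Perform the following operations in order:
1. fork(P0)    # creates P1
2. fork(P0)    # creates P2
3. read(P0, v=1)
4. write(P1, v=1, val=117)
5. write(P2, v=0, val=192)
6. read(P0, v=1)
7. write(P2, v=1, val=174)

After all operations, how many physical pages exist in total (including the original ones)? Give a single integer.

Answer: 5

Derivation:
Op 1: fork(P0) -> P1. 2 ppages; refcounts: pp0:2 pp1:2
Op 2: fork(P0) -> P2. 2 ppages; refcounts: pp0:3 pp1:3
Op 3: read(P0, v1) -> 49. No state change.
Op 4: write(P1, v1, 117). refcount(pp1)=3>1 -> COPY to pp2. 3 ppages; refcounts: pp0:3 pp1:2 pp2:1
Op 5: write(P2, v0, 192). refcount(pp0)=3>1 -> COPY to pp3. 4 ppages; refcounts: pp0:2 pp1:2 pp2:1 pp3:1
Op 6: read(P0, v1) -> 49. No state change.
Op 7: write(P2, v1, 174). refcount(pp1)=2>1 -> COPY to pp4. 5 ppages; refcounts: pp0:2 pp1:1 pp2:1 pp3:1 pp4:1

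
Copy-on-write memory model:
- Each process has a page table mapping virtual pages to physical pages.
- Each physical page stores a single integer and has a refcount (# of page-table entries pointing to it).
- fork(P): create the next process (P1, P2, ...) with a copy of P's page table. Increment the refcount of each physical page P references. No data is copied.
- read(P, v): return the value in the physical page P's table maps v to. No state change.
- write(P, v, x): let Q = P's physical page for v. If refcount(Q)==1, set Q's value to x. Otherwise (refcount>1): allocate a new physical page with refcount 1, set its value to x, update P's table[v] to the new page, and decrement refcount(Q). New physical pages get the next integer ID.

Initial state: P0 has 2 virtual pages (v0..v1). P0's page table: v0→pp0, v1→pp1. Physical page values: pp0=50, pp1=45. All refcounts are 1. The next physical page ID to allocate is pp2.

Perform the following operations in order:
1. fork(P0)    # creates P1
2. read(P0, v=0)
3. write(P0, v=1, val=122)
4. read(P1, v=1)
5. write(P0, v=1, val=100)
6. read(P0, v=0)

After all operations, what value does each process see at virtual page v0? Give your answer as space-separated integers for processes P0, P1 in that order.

Answer: 50 50

Derivation:
Op 1: fork(P0) -> P1. 2 ppages; refcounts: pp0:2 pp1:2
Op 2: read(P0, v0) -> 50. No state change.
Op 3: write(P0, v1, 122). refcount(pp1)=2>1 -> COPY to pp2. 3 ppages; refcounts: pp0:2 pp1:1 pp2:1
Op 4: read(P1, v1) -> 45. No state change.
Op 5: write(P0, v1, 100). refcount(pp2)=1 -> write in place. 3 ppages; refcounts: pp0:2 pp1:1 pp2:1
Op 6: read(P0, v0) -> 50. No state change.
P0: v0 -> pp0 = 50
P1: v0 -> pp0 = 50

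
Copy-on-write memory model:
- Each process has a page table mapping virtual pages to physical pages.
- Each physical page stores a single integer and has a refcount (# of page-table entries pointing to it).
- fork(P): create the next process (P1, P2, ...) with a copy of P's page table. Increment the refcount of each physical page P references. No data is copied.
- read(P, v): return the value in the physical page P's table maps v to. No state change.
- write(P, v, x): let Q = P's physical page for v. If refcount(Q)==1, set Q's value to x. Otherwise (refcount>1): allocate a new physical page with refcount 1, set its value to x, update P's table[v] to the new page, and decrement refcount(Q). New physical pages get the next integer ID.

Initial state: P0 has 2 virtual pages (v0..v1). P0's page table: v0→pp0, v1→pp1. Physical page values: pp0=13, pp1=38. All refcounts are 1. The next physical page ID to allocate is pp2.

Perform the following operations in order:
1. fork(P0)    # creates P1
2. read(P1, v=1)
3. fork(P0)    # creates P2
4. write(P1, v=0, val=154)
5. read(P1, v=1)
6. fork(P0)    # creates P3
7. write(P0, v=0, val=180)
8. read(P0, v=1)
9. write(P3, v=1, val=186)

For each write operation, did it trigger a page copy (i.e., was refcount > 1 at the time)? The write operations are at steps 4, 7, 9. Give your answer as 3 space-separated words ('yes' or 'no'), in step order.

Op 1: fork(P0) -> P1. 2 ppages; refcounts: pp0:2 pp1:2
Op 2: read(P1, v1) -> 38. No state change.
Op 3: fork(P0) -> P2. 2 ppages; refcounts: pp0:3 pp1:3
Op 4: write(P1, v0, 154). refcount(pp0)=3>1 -> COPY to pp2. 3 ppages; refcounts: pp0:2 pp1:3 pp2:1
Op 5: read(P1, v1) -> 38. No state change.
Op 6: fork(P0) -> P3. 3 ppages; refcounts: pp0:3 pp1:4 pp2:1
Op 7: write(P0, v0, 180). refcount(pp0)=3>1 -> COPY to pp3. 4 ppages; refcounts: pp0:2 pp1:4 pp2:1 pp3:1
Op 8: read(P0, v1) -> 38. No state change.
Op 9: write(P3, v1, 186). refcount(pp1)=4>1 -> COPY to pp4. 5 ppages; refcounts: pp0:2 pp1:3 pp2:1 pp3:1 pp4:1

yes yes yes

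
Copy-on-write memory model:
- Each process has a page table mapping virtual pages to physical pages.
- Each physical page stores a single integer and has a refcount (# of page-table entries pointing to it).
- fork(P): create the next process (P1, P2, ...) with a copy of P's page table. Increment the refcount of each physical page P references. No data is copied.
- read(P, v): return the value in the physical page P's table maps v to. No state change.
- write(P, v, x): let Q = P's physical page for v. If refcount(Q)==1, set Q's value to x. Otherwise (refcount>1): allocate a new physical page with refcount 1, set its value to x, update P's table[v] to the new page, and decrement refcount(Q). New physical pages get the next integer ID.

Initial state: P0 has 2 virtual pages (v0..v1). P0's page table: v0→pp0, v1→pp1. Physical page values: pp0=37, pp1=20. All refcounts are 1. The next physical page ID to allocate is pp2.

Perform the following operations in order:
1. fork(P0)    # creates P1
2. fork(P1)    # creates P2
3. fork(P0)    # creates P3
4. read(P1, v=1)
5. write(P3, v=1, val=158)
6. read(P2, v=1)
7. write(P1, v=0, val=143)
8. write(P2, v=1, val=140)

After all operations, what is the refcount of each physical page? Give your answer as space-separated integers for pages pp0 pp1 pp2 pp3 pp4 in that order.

Op 1: fork(P0) -> P1. 2 ppages; refcounts: pp0:2 pp1:2
Op 2: fork(P1) -> P2. 2 ppages; refcounts: pp0:3 pp1:3
Op 3: fork(P0) -> P3. 2 ppages; refcounts: pp0:4 pp1:4
Op 4: read(P1, v1) -> 20. No state change.
Op 5: write(P3, v1, 158). refcount(pp1)=4>1 -> COPY to pp2. 3 ppages; refcounts: pp0:4 pp1:3 pp2:1
Op 6: read(P2, v1) -> 20. No state change.
Op 7: write(P1, v0, 143). refcount(pp0)=4>1 -> COPY to pp3. 4 ppages; refcounts: pp0:3 pp1:3 pp2:1 pp3:1
Op 8: write(P2, v1, 140). refcount(pp1)=3>1 -> COPY to pp4. 5 ppages; refcounts: pp0:3 pp1:2 pp2:1 pp3:1 pp4:1

Answer: 3 2 1 1 1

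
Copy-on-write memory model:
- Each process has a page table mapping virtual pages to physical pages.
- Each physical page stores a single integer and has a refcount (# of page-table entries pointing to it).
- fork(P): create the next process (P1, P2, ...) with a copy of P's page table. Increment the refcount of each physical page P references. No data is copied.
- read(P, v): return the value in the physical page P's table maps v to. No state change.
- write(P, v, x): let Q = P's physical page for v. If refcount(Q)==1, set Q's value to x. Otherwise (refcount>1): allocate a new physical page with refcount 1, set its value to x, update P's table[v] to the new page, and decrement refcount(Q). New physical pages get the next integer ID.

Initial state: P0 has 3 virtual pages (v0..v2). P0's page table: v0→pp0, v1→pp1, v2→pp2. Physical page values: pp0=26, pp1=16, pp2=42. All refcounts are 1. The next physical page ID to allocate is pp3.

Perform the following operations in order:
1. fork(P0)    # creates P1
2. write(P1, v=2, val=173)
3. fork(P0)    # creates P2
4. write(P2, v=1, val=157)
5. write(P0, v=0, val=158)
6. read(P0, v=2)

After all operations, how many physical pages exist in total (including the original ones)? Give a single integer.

Op 1: fork(P0) -> P1. 3 ppages; refcounts: pp0:2 pp1:2 pp2:2
Op 2: write(P1, v2, 173). refcount(pp2)=2>1 -> COPY to pp3. 4 ppages; refcounts: pp0:2 pp1:2 pp2:1 pp3:1
Op 3: fork(P0) -> P2. 4 ppages; refcounts: pp0:3 pp1:3 pp2:2 pp3:1
Op 4: write(P2, v1, 157). refcount(pp1)=3>1 -> COPY to pp4. 5 ppages; refcounts: pp0:3 pp1:2 pp2:2 pp3:1 pp4:1
Op 5: write(P0, v0, 158). refcount(pp0)=3>1 -> COPY to pp5. 6 ppages; refcounts: pp0:2 pp1:2 pp2:2 pp3:1 pp4:1 pp5:1
Op 6: read(P0, v2) -> 42. No state change.

Answer: 6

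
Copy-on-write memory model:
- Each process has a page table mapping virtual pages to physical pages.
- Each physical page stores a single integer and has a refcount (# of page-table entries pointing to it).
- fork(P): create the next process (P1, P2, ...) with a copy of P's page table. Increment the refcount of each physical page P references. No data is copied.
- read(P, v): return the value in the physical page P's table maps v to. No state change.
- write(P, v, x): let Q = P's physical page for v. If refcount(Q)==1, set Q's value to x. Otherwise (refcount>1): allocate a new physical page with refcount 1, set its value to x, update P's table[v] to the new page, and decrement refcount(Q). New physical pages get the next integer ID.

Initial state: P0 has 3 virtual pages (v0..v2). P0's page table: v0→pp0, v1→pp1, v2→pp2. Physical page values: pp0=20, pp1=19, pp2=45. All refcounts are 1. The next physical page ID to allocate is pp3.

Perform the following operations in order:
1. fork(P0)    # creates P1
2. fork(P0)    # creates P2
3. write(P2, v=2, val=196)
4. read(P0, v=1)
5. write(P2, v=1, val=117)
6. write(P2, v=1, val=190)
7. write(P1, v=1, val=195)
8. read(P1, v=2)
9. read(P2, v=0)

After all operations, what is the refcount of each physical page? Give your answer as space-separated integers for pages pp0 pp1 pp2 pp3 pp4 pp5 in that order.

Answer: 3 1 2 1 1 1

Derivation:
Op 1: fork(P0) -> P1. 3 ppages; refcounts: pp0:2 pp1:2 pp2:2
Op 2: fork(P0) -> P2. 3 ppages; refcounts: pp0:3 pp1:3 pp2:3
Op 3: write(P2, v2, 196). refcount(pp2)=3>1 -> COPY to pp3. 4 ppages; refcounts: pp0:3 pp1:3 pp2:2 pp3:1
Op 4: read(P0, v1) -> 19. No state change.
Op 5: write(P2, v1, 117). refcount(pp1)=3>1 -> COPY to pp4. 5 ppages; refcounts: pp0:3 pp1:2 pp2:2 pp3:1 pp4:1
Op 6: write(P2, v1, 190). refcount(pp4)=1 -> write in place. 5 ppages; refcounts: pp0:3 pp1:2 pp2:2 pp3:1 pp4:1
Op 7: write(P1, v1, 195). refcount(pp1)=2>1 -> COPY to pp5. 6 ppages; refcounts: pp0:3 pp1:1 pp2:2 pp3:1 pp4:1 pp5:1
Op 8: read(P1, v2) -> 45. No state change.
Op 9: read(P2, v0) -> 20. No state change.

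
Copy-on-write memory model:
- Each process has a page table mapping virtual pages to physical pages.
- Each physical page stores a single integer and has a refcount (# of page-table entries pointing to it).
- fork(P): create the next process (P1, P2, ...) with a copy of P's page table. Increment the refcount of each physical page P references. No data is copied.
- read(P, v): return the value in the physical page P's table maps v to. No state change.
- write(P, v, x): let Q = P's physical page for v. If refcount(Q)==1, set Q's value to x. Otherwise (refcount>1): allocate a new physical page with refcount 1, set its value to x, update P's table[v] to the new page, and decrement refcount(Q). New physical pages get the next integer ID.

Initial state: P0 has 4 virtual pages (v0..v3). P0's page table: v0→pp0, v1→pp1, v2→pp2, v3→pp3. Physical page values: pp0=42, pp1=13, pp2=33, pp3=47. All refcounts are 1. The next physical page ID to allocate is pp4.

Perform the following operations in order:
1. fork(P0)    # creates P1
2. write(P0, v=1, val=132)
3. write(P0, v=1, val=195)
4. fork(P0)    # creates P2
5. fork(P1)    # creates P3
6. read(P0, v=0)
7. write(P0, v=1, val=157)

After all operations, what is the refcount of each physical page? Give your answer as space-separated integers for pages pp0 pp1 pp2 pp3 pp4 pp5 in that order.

Answer: 4 2 4 4 1 1

Derivation:
Op 1: fork(P0) -> P1. 4 ppages; refcounts: pp0:2 pp1:2 pp2:2 pp3:2
Op 2: write(P0, v1, 132). refcount(pp1)=2>1 -> COPY to pp4. 5 ppages; refcounts: pp0:2 pp1:1 pp2:2 pp3:2 pp4:1
Op 3: write(P0, v1, 195). refcount(pp4)=1 -> write in place. 5 ppages; refcounts: pp0:2 pp1:1 pp2:2 pp3:2 pp4:1
Op 4: fork(P0) -> P2. 5 ppages; refcounts: pp0:3 pp1:1 pp2:3 pp3:3 pp4:2
Op 5: fork(P1) -> P3. 5 ppages; refcounts: pp0:4 pp1:2 pp2:4 pp3:4 pp4:2
Op 6: read(P0, v0) -> 42. No state change.
Op 7: write(P0, v1, 157). refcount(pp4)=2>1 -> COPY to pp5. 6 ppages; refcounts: pp0:4 pp1:2 pp2:4 pp3:4 pp4:1 pp5:1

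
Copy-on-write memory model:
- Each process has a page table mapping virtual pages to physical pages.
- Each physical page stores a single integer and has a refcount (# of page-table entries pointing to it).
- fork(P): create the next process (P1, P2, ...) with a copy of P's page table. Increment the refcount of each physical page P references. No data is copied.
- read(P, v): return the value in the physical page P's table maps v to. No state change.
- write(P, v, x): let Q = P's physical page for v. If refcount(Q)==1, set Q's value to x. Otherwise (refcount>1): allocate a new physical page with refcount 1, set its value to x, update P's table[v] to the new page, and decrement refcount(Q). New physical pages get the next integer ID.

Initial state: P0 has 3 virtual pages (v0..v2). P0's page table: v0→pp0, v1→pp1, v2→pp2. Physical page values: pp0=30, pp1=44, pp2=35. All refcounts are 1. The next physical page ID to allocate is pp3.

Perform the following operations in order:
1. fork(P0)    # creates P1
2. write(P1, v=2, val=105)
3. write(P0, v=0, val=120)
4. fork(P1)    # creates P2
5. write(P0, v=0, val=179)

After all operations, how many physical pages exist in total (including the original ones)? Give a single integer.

Op 1: fork(P0) -> P1. 3 ppages; refcounts: pp0:2 pp1:2 pp2:2
Op 2: write(P1, v2, 105). refcount(pp2)=2>1 -> COPY to pp3. 4 ppages; refcounts: pp0:2 pp1:2 pp2:1 pp3:1
Op 3: write(P0, v0, 120). refcount(pp0)=2>1 -> COPY to pp4. 5 ppages; refcounts: pp0:1 pp1:2 pp2:1 pp3:1 pp4:1
Op 4: fork(P1) -> P2. 5 ppages; refcounts: pp0:2 pp1:3 pp2:1 pp3:2 pp4:1
Op 5: write(P0, v0, 179). refcount(pp4)=1 -> write in place. 5 ppages; refcounts: pp0:2 pp1:3 pp2:1 pp3:2 pp4:1

Answer: 5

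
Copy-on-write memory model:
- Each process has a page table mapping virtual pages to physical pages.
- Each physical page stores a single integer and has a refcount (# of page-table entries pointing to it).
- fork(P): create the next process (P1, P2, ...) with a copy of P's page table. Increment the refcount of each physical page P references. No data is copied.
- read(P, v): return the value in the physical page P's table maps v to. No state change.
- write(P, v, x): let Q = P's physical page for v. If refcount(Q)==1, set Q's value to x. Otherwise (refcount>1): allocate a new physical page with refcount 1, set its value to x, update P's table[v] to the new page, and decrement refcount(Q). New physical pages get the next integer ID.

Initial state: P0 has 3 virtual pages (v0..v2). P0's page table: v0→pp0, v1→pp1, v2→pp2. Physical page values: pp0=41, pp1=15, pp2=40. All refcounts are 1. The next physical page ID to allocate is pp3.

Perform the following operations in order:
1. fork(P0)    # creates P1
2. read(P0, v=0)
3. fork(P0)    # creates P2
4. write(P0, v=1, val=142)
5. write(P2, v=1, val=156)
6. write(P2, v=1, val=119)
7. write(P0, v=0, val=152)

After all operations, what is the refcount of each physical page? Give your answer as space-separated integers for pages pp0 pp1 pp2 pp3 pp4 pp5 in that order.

Op 1: fork(P0) -> P1. 3 ppages; refcounts: pp0:2 pp1:2 pp2:2
Op 2: read(P0, v0) -> 41. No state change.
Op 3: fork(P0) -> P2. 3 ppages; refcounts: pp0:3 pp1:3 pp2:3
Op 4: write(P0, v1, 142). refcount(pp1)=3>1 -> COPY to pp3. 4 ppages; refcounts: pp0:3 pp1:2 pp2:3 pp3:1
Op 5: write(P2, v1, 156). refcount(pp1)=2>1 -> COPY to pp4. 5 ppages; refcounts: pp0:3 pp1:1 pp2:3 pp3:1 pp4:1
Op 6: write(P2, v1, 119). refcount(pp4)=1 -> write in place. 5 ppages; refcounts: pp0:3 pp1:1 pp2:3 pp3:1 pp4:1
Op 7: write(P0, v0, 152). refcount(pp0)=3>1 -> COPY to pp5. 6 ppages; refcounts: pp0:2 pp1:1 pp2:3 pp3:1 pp4:1 pp5:1

Answer: 2 1 3 1 1 1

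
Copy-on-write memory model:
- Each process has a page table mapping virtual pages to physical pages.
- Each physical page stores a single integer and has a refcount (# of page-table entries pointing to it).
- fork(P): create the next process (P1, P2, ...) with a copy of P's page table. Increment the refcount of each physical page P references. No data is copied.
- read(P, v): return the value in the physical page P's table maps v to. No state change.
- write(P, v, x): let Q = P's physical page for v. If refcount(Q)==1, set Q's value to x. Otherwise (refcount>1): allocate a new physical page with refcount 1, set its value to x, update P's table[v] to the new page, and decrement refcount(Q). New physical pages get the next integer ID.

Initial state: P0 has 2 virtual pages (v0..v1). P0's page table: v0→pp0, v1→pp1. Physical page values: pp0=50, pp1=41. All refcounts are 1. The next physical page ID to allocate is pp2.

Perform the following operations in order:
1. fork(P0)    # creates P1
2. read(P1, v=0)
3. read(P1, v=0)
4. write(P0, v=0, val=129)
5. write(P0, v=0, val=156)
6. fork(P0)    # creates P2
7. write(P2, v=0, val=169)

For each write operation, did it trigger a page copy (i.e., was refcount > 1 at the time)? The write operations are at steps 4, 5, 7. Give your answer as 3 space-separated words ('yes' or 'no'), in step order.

Op 1: fork(P0) -> P1. 2 ppages; refcounts: pp0:2 pp1:2
Op 2: read(P1, v0) -> 50. No state change.
Op 3: read(P1, v0) -> 50. No state change.
Op 4: write(P0, v0, 129). refcount(pp0)=2>1 -> COPY to pp2. 3 ppages; refcounts: pp0:1 pp1:2 pp2:1
Op 5: write(P0, v0, 156). refcount(pp2)=1 -> write in place. 3 ppages; refcounts: pp0:1 pp1:2 pp2:1
Op 6: fork(P0) -> P2. 3 ppages; refcounts: pp0:1 pp1:3 pp2:2
Op 7: write(P2, v0, 169). refcount(pp2)=2>1 -> COPY to pp3. 4 ppages; refcounts: pp0:1 pp1:3 pp2:1 pp3:1

yes no yes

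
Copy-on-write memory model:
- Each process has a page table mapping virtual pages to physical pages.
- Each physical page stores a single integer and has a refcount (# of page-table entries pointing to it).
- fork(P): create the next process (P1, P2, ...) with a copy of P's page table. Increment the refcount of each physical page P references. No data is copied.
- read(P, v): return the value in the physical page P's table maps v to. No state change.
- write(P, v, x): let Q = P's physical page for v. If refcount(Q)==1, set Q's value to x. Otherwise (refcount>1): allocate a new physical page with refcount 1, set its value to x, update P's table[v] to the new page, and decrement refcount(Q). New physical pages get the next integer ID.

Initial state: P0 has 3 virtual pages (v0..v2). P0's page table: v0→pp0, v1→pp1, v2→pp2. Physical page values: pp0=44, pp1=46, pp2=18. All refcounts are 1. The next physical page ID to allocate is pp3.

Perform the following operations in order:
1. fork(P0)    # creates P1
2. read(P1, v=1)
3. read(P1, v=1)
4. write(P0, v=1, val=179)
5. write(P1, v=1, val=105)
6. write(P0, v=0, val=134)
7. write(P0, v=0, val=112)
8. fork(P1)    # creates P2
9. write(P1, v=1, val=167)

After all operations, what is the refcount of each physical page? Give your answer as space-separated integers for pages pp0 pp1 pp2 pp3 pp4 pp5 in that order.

Answer: 2 1 3 1 1 1

Derivation:
Op 1: fork(P0) -> P1. 3 ppages; refcounts: pp0:2 pp1:2 pp2:2
Op 2: read(P1, v1) -> 46. No state change.
Op 3: read(P1, v1) -> 46. No state change.
Op 4: write(P0, v1, 179). refcount(pp1)=2>1 -> COPY to pp3. 4 ppages; refcounts: pp0:2 pp1:1 pp2:2 pp3:1
Op 5: write(P1, v1, 105). refcount(pp1)=1 -> write in place. 4 ppages; refcounts: pp0:2 pp1:1 pp2:2 pp3:1
Op 6: write(P0, v0, 134). refcount(pp0)=2>1 -> COPY to pp4. 5 ppages; refcounts: pp0:1 pp1:1 pp2:2 pp3:1 pp4:1
Op 7: write(P0, v0, 112). refcount(pp4)=1 -> write in place. 5 ppages; refcounts: pp0:1 pp1:1 pp2:2 pp3:1 pp4:1
Op 8: fork(P1) -> P2. 5 ppages; refcounts: pp0:2 pp1:2 pp2:3 pp3:1 pp4:1
Op 9: write(P1, v1, 167). refcount(pp1)=2>1 -> COPY to pp5. 6 ppages; refcounts: pp0:2 pp1:1 pp2:3 pp3:1 pp4:1 pp5:1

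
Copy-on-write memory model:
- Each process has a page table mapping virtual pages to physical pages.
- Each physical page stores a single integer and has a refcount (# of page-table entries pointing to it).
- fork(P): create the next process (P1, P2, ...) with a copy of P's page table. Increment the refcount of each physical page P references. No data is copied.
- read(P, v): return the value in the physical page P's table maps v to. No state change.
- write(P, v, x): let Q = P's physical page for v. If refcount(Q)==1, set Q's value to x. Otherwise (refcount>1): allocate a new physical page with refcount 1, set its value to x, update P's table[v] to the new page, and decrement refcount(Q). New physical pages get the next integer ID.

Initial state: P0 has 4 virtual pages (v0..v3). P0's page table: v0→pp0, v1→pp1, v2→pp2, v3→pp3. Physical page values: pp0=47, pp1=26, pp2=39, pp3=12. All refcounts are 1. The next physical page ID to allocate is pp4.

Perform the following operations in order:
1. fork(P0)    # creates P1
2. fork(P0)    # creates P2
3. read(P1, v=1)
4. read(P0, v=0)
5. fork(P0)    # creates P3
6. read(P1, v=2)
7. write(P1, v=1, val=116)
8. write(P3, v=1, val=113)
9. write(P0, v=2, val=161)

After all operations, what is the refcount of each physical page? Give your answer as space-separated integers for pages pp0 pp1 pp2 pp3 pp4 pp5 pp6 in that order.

Op 1: fork(P0) -> P1. 4 ppages; refcounts: pp0:2 pp1:2 pp2:2 pp3:2
Op 2: fork(P0) -> P2. 4 ppages; refcounts: pp0:3 pp1:3 pp2:3 pp3:3
Op 3: read(P1, v1) -> 26. No state change.
Op 4: read(P0, v0) -> 47. No state change.
Op 5: fork(P0) -> P3. 4 ppages; refcounts: pp0:4 pp1:4 pp2:4 pp3:4
Op 6: read(P1, v2) -> 39. No state change.
Op 7: write(P1, v1, 116). refcount(pp1)=4>1 -> COPY to pp4. 5 ppages; refcounts: pp0:4 pp1:3 pp2:4 pp3:4 pp4:1
Op 8: write(P3, v1, 113). refcount(pp1)=3>1 -> COPY to pp5. 6 ppages; refcounts: pp0:4 pp1:2 pp2:4 pp3:4 pp4:1 pp5:1
Op 9: write(P0, v2, 161). refcount(pp2)=4>1 -> COPY to pp6. 7 ppages; refcounts: pp0:4 pp1:2 pp2:3 pp3:4 pp4:1 pp5:1 pp6:1

Answer: 4 2 3 4 1 1 1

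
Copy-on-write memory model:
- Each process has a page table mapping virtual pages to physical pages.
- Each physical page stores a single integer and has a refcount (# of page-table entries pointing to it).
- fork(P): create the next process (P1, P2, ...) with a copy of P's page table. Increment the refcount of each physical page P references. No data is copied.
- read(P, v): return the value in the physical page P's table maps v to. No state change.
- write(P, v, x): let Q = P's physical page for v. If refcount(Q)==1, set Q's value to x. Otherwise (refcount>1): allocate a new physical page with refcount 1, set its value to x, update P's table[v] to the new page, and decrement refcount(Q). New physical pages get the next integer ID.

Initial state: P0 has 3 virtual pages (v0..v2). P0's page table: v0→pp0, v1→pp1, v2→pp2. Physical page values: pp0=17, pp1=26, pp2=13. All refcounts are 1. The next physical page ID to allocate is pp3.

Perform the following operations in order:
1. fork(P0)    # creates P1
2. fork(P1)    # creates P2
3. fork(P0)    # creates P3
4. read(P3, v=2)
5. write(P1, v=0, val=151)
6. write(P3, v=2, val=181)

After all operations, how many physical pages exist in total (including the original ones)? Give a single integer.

Op 1: fork(P0) -> P1. 3 ppages; refcounts: pp0:2 pp1:2 pp2:2
Op 2: fork(P1) -> P2. 3 ppages; refcounts: pp0:3 pp1:3 pp2:3
Op 3: fork(P0) -> P3. 3 ppages; refcounts: pp0:4 pp1:4 pp2:4
Op 4: read(P3, v2) -> 13. No state change.
Op 5: write(P1, v0, 151). refcount(pp0)=4>1 -> COPY to pp3. 4 ppages; refcounts: pp0:3 pp1:4 pp2:4 pp3:1
Op 6: write(P3, v2, 181). refcount(pp2)=4>1 -> COPY to pp4. 5 ppages; refcounts: pp0:3 pp1:4 pp2:3 pp3:1 pp4:1

Answer: 5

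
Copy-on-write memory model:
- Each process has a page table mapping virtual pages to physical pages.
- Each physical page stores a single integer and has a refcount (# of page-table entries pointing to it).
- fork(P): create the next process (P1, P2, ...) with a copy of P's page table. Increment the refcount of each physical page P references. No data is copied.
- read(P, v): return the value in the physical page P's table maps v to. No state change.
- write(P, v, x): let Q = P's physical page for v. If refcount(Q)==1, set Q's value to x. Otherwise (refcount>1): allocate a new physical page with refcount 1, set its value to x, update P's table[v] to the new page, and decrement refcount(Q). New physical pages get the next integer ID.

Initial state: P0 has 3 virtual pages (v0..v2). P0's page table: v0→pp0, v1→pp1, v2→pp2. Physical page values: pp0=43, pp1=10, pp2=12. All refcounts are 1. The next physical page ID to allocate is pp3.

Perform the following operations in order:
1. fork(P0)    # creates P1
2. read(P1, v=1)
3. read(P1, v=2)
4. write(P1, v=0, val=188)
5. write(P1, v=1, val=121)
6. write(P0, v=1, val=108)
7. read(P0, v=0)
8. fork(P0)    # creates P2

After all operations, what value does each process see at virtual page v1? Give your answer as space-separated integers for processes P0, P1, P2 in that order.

Answer: 108 121 108

Derivation:
Op 1: fork(P0) -> P1. 3 ppages; refcounts: pp0:2 pp1:2 pp2:2
Op 2: read(P1, v1) -> 10. No state change.
Op 3: read(P1, v2) -> 12. No state change.
Op 4: write(P1, v0, 188). refcount(pp0)=2>1 -> COPY to pp3. 4 ppages; refcounts: pp0:1 pp1:2 pp2:2 pp3:1
Op 5: write(P1, v1, 121). refcount(pp1)=2>1 -> COPY to pp4. 5 ppages; refcounts: pp0:1 pp1:1 pp2:2 pp3:1 pp4:1
Op 6: write(P0, v1, 108). refcount(pp1)=1 -> write in place. 5 ppages; refcounts: pp0:1 pp1:1 pp2:2 pp3:1 pp4:1
Op 7: read(P0, v0) -> 43. No state change.
Op 8: fork(P0) -> P2. 5 ppages; refcounts: pp0:2 pp1:2 pp2:3 pp3:1 pp4:1
P0: v1 -> pp1 = 108
P1: v1 -> pp4 = 121
P2: v1 -> pp1 = 108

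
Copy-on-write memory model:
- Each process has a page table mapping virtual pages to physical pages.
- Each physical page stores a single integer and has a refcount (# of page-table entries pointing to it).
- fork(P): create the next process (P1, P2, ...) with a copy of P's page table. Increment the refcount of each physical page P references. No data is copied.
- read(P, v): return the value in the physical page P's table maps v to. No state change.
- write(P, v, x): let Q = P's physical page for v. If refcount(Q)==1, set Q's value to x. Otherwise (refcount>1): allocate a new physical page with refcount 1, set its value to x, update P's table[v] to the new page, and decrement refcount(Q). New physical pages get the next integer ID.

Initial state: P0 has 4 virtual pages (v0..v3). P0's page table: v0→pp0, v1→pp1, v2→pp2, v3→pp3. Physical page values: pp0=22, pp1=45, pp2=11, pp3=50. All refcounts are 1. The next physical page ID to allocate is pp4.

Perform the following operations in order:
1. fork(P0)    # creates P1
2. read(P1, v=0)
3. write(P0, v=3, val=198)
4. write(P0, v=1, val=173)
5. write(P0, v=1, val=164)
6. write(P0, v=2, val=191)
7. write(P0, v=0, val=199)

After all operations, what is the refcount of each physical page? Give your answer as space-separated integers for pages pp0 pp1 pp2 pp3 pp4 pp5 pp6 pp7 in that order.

Op 1: fork(P0) -> P1. 4 ppages; refcounts: pp0:2 pp1:2 pp2:2 pp3:2
Op 2: read(P1, v0) -> 22. No state change.
Op 3: write(P0, v3, 198). refcount(pp3)=2>1 -> COPY to pp4. 5 ppages; refcounts: pp0:2 pp1:2 pp2:2 pp3:1 pp4:1
Op 4: write(P0, v1, 173). refcount(pp1)=2>1 -> COPY to pp5. 6 ppages; refcounts: pp0:2 pp1:1 pp2:2 pp3:1 pp4:1 pp5:1
Op 5: write(P0, v1, 164). refcount(pp5)=1 -> write in place. 6 ppages; refcounts: pp0:2 pp1:1 pp2:2 pp3:1 pp4:1 pp5:1
Op 6: write(P0, v2, 191). refcount(pp2)=2>1 -> COPY to pp6. 7 ppages; refcounts: pp0:2 pp1:1 pp2:1 pp3:1 pp4:1 pp5:1 pp6:1
Op 7: write(P0, v0, 199). refcount(pp0)=2>1 -> COPY to pp7. 8 ppages; refcounts: pp0:1 pp1:1 pp2:1 pp3:1 pp4:1 pp5:1 pp6:1 pp7:1

Answer: 1 1 1 1 1 1 1 1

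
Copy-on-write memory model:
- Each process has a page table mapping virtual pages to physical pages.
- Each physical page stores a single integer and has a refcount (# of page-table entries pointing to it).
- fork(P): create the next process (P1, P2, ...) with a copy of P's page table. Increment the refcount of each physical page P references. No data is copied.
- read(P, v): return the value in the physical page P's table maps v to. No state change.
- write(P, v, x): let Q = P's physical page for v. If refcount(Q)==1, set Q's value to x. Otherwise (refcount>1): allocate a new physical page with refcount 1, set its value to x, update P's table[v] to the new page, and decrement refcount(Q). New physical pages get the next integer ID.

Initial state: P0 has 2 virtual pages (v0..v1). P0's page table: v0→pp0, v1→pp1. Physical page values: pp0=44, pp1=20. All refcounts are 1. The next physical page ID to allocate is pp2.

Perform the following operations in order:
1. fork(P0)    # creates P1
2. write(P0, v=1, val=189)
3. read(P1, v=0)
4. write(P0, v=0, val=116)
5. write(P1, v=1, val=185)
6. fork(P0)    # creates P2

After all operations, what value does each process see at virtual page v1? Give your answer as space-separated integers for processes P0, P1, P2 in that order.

Op 1: fork(P0) -> P1. 2 ppages; refcounts: pp0:2 pp1:2
Op 2: write(P0, v1, 189). refcount(pp1)=2>1 -> COPY to pp2. 3 ppages; refcounts: pp0:2 pp1:1 pp2:1
Op 3: read(P1, v0) -> 44. No state change.
Op 4: write(P0, v0, 116). refcount(pp0)=2>1 -> COPY to pp3. 4 ppages; refcounts: pp0:1 pp1:1 pp2:1 pp3:1
Op 5: write(P1, v1, 185). refcount(pp1)=1 -> write in place. 4 ppages; refcounts: pp0:1 pp1:1 pp2:1 pp3:1
Op 6: fork(P0) -> P2. 4 ppages; refcounts: pp0:1 pp1:1 pp2:2 pp3:2
P0: v1 -> pp2 = 189
P1: v1 -> pp1 = 185
P2: v1 -> pp2 = 189

Answer: 189 185 189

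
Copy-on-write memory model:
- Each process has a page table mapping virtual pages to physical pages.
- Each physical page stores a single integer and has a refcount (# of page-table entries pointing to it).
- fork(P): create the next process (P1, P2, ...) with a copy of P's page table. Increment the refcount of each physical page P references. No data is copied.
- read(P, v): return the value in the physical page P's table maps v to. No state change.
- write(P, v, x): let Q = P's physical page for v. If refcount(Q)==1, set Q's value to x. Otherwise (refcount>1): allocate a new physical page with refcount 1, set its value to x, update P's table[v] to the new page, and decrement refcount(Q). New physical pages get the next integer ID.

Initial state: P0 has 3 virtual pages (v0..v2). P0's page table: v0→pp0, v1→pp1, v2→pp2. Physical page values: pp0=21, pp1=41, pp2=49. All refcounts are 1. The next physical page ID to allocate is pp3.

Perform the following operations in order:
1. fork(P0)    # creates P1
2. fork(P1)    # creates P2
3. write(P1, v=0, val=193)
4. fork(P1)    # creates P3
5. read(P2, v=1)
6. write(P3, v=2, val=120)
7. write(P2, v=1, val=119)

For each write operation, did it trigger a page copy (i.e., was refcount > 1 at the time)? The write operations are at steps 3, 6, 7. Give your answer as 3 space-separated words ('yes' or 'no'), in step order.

Op 1: fork(P0) -> P1. 3 ppages; refcounts: pp0:2 pp1:2 pp2:2
Op 2: fork(P1) -> P2. 3 ppages; refcounts: pp0:3 pp1:3 pp2:3
Op 3: write(P1, v0, 193). refcount(pp0)=3>1 -> COPY to pp3. 4 ppages; refcounts: pp0:2 pp1:3 pp2:3 pp3:1
Op 4: fork(P1) -> P3. 4 ppages; refcounts: pp0:2 pp1:4 pp2:4 pp3:2
Op 5: read(P2, v1) -> 41. No state change.
Op 6: write(P3, v2, 120). refcount(pp2)=4>1 -> COPY to pp4. 5 ppages; refcounts: pp0:2 pp1:4 pp2:3 pp3:2 pp4:1
Op 7: write(P2, v1, 119). refcount(pp1)=4>1 -> COPY to pp5. 6 ppages; refcounts: pp0:2 pp1:3 pp2:3 pp3:2 pp4:1 pp5:1

yes yes yes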